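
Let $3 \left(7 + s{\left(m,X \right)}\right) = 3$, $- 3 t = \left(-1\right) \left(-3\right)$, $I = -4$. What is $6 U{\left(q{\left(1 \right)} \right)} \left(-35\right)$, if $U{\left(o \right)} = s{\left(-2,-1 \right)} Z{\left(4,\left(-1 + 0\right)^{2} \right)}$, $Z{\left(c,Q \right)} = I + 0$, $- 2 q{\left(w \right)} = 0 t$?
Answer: $-5040$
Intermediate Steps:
$t = -1$ ($t = - \frac{\left(-1\right) \left(-3\right)}{3} = \left(- \frac{1}{3}\right) 3 = -1$)
$q{\left(w \right)} = 0$ ($q{\left(w \right)} = - \frac{0 \left(-1\right)}{2} = \left(- \frac{1}{2}\right) 0 = 0$)
$Z{\left(c,Q \right)} = -4$ ($Z{\left(c,Q \right)} = -4 + 0 = -4$)
$s{\left(m,X \right)} = -6$ ($s{\left(m,X \right)} = -7 + \frac{1}{3} \cdot 3 = -7 + 1 = -6$)
$U{\left(o \right)} = 24$ ($U{\left(o \right)} = \left(-6\right) \left(-4\right) = 24$)
$6 U{\left(q{\left(1 \right)} \right)} \left(-35\right) = 6 \cdot 24 \left(-35\right) = 144 \left(-35\right) = -5040$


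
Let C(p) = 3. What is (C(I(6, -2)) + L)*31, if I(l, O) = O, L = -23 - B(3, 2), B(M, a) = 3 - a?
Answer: -651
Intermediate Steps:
L = -24 (L = -23 - (3 - 1*2) = -23 - (3 - 2) = -23 - 1*1 = -23 - 1 = -24)
(C(I(6, -2)) + L)*31 = (3 - 24)*31 = -21*31 = -651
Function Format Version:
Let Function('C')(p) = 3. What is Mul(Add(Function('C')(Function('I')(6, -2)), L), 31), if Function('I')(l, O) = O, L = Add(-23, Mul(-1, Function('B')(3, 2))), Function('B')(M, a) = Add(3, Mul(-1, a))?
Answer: -651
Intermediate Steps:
L = -24 (L = Add(-23, Mul(-1, Add(3, Mul(-1, 2)))) = Add(-23, Mul(-1, Add(3, -2))) = Add(-23, Mul(-1, 1)) = Add(-23, -1) = -24)
Mul(Add(Function('C')(Function('I')(6, -2)), L), 31) = Mul(Add(3, -24), 31) = Mul(-21, 31) = -651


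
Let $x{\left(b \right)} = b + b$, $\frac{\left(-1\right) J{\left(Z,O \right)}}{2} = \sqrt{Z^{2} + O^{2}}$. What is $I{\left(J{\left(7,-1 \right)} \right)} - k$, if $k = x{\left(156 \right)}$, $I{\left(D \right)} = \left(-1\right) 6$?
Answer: $-318$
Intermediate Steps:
$J{\left(Z,O \right)} = - 2 \sqrt{O^{2} + Z^{2}}$ ($J{\left(Z,O \right)} = - 2 \sqrt{Z^{2} + O^{2}} = - 2 \sqrt{O^{2} + Z^{2}}$)
$I{\left(D \right)} = -6$
$x{\left(b \right)} = 2 b$
$k = 312$ ($k = 2 \cdot 156 = 312$)
$I{\left(J{\left(7,-1 \right)} \right)} - k = -6 - 312 = -318$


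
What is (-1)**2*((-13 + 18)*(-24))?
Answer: -120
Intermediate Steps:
(-1)**2*((-13 + 18)*(-24)) = 1*(5*(-24)) = 1*(-120) = -120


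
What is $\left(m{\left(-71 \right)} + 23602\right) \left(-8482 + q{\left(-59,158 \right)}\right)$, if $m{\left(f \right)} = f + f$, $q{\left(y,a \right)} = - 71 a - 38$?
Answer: $-463053480$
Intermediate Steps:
$q{\left(y,a \right)} = -38 - 71 a$
$m{\left(f \right)} = 2 f$
$\left(m{\left(-71 \right)} + 23602\right) \left(-8482 + q{\left(-59,158 \right)}\right) = \left(2 \left(-71\right) + 23602\right) \left(-8482 - 11256\right) = \left(-142 + 23602\right) \left(-8482 - 11256\right) = 23460 \left(-8482 - 11256\right) = 23460 \left(-19738\right) = -463053480$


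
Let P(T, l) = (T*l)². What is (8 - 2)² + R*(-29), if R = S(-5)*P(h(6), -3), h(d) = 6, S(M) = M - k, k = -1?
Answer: 37620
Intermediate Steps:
S(M) = 1 + M (S(M) = M - 1*(-1) = M + 1 = 1 + M)
P(T, l) = T²*l²
R = -1296 (R = (1 - 5)*(6²*(-3)²) = -144*9 = -4*324 = -1296)
(8 - 2)² + R*(-29) = (8 - 2)² - 1296*(-29) = 6² + 37584 = 36 + 37584 = 37620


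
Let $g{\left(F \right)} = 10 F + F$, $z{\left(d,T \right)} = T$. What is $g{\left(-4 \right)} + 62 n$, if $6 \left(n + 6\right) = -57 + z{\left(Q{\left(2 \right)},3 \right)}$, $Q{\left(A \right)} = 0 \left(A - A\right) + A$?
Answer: $-974$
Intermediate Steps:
$Q{\left(A \right)} = A$ ($Q{\left(A \right)} = 0 \cdot 0 + A = 0 + A = A$)
$g{\left(F \right)} = 11 F$
$n = -15$ ($n = -6 + \frac{-57 + 3}{6} = -6 + \frac{1}{6} \left(-54\right) = -6 - 9 = -15$)
$g{\left(-4 \right)} + 62 n = 11 \left(-4\right) + 62 \left(-15\right) = -44 - 930 = -974$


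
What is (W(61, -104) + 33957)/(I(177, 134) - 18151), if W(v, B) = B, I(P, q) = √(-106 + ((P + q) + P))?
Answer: -614465803/329458419 - 33853*√382/329458419 ≈ -1.8671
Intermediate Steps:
I(P, q) = √(-106 + q + 2*P) (I(P, q) = √(-106 + (q + 2*P)) = √(-106 + q + 2*P))
(W(61, -104) + 33957)/(I(177, 134) - 18151) = (-104 + 33957)/(√(-106 + 134 + 2*177) - 18151) = 33853/(√(-106 + 134 + 354) - 18151) = 33853/(√382 - 18151) = 33853/(-18151 + √382)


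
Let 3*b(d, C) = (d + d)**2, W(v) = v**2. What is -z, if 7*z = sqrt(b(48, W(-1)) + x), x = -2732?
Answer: -2*sqrt(85)/7 ≈ -2.6342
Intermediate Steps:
b(d, C) = 4*d**2/3 (b(d, C) = (d + d)**2/3 = (2*d)**2/3 = (4*d**2)/3 = 4*d**2/3)
z = 2*sqrt(85)/7 (z = sqrt((4/3)*48**2 - 2732)/7 = sqrt((4/3)*2304 - 2732)/7 = sqrt(3072 - 2732)/7 = sqrt(340)/7 = (2*sqrt(85))/7 = 2*sqrt(85)/7 ≈ 2.6342)
-z = -2*sqrt(85)/7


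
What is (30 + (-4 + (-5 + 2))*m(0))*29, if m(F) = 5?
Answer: -145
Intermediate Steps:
(30 + (-4 + (-5 + 2))*m(0))*29 = (30 + (-4 + (-5 + 2))*5)*29 = (30 + (-4 - 3)*5)*29 = (30 - 7*5)*29 = (30 - 35)*29 = -5*29 = -145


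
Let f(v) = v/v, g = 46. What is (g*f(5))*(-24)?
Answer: -1104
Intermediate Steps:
f(v) = 1
(g*f(5))*(-24) = (46*1)*(-24) = 46*(-24) = -1104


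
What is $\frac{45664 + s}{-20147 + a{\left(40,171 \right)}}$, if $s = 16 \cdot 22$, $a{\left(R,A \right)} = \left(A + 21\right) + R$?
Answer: $- \frac{46016}{19915} \approx -2.3106$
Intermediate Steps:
$a{\left(R,A \right)} = 21 + A + R$ ($a{\left(R,A \right)} = \left(21 + A\right) + R = 21 + A + R$)
$s = 352$
$\frac{45664 + s}{-20147 + a{\left(40,171 \right)}} = \frac{45664 + 352}{-20147 + \left(21 + 171 + 40\right)} = \frac{46016}{-20147 + 232} = \frac{46016}{-19915} = 46016 \left(- \frac{1}{19915}\right) = - \frac{46016}{19915}$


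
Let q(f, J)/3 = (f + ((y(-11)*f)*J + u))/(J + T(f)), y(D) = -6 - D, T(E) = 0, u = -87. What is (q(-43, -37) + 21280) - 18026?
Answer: 96923/37 ≈ 2619.5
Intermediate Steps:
q(f, J) = 3*(-87 + f + 5*J*f)/J (q(f, J) = 3*((f + (((-6 - 1*(-11))*f)*J - 87))/(J + 0)) = 3*((f + (((-6 + 11)*f)*J - 87))/J) = 3*((f + ((5*f)*J - 87))/J) = 3*((f + (5*J*f - 87))/J) = 3*((f + (-87 + 5*J*f))/J) = 3*((-87 + f + 5*J*f)/J) = 3*(-87 + f + 5*J*f)/J)
(q(-43, -37) + 21280) - 18026 = (3*(-87 - 43 + 5*(-37)*(-43))/(-37) + 21280) - 18026 = (3*(-1/37)*(-87 - 43 + 7955) + 21280) - 18026 = (3*(-1/37)*7825 + 21280) - 18026 = (-23475/37 + 21280) - 18026 = 763885/37 - 18026 = 96923/37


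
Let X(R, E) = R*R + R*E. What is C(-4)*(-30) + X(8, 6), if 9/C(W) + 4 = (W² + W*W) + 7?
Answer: 730/7 ≈ 104.29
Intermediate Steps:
X(R, E) = R² + E*R
C(W) = 9/(3 + 2*W²) (C(W) = 9/(-4 + ((W² + W*W) + 7)) = 9/(-4 + ((W² + W²) + 7)) = 9/(-4 + (2*W² + 7)) = 9/(-4 + (7 + 2*W²)) = 9/(3 + 2*W²))
C(-4)*(-30) + X(8, 6) = (9/(3 + 2*(-4)²))*(-30) + 8*(6 + 8) = (9/(3 + 2*16))*(-30) + 8*14 = (9/(3 + 32))*(-30) + 112 = (9/35)*(-30) + 112 = -54/7 + 112 = 730/7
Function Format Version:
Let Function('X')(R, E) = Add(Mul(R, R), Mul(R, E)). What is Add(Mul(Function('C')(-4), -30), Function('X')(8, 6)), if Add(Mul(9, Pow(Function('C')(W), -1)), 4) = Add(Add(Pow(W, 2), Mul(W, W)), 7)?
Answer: Rational(730, 7) ≈ 104.29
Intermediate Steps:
Function('X')(R, E) = Add(Pow(R, 2), Mul(E, R))
Function('C')(W) = Mul(9, Pow(Add(3, Mul(2, Pow(W, 2))), -1)) (Function('C')(W) = Mul(9, Pow(Add(-4, Add(Add(Pow(W, 2), Mul(W, W)), 7)), -1)) = Mul(9, Pow(Add(-4, Add(Add(Pow(W, 2), Pow(W, 2)), 7)), -1)) = Mul(9, Pow(Add(-4, Add(Mul(2, Pow(W, 2)), 7)), -1)) = Mul(9, Pow(Add(-4, Add(7, Mul(2, Pow(W, 2)))), -1)) = Mul(9, Pow(Add(3, Mul(2, Pow(W, 2))), -1)))
Add(Mul(Function('C')(-4), -30), Function('X')(8, 6)) = Add(Mul(Mul(9, Pow(Add(3, Mul(2, Pow(-4, 2))), -1)), -30), Mul(8, Add(6, 8))) = Add(Mul(Mul(9, Pow(Add(3, Mul(2, 16)), -1)), -30), Mul(8, 14)) = Add(Mul(Mul(9, Pow(Add(3, 32), -1)), -30), 112) = Add(Mul(Mul(9, Pow(35, -1)), -30), 112) = Add(Mul(Mul(9, Rational(1, 35)), -30), 112) = Add(Mul(Rational(9, 35), -30), 112) = Add(Rational(-54, 7), 112) = Rational(730, 7)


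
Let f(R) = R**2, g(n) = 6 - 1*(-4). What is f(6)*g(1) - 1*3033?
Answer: -2673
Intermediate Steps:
g(n) = 10 (g(n) = 6 + 4 = 10)
f(6)*g(1) - 1*3033 = 6**2*10 - 1*3033 = 36*10 - 3033 = 360 - 3033 = -2673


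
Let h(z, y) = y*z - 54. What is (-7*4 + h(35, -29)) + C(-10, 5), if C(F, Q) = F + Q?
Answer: -1102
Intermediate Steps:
h(z, y) = -54 + y*z
(-7*4 + h(35, -29)) + C(-10, 5) = (-7*4 + (-54 - 29*35)) + (-10 + 5) = (-28 + (-54 - 1015)) - 5 = (-28 - 1069) - 5 = -1097 - 5 = -1102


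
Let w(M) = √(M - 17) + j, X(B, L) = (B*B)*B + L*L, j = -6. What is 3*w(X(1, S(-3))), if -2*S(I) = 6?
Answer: -18 + 3*I*√7 ≈ -18.0 + 7.9373*I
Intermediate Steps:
S(I) = -3 (S(I) = -½*6 = -3)
X(B, L) = B³ + L² (X(B, L) = B²*B + L² = B³ + L²)
w(M) = -6 + √(-17 + M) (w(M) = √(M - 17) - 6 = √(-17 + M) - 6 = -6 + √(-17 + M))
3*w(X(1, S(-3))) = 3*(-6 + √(-17 + (1³ + (-3)²))) = 3*(-6 + √(-17 + (1 + 9))) = 3*(-6 + √(-17 + 10)) = 3*(-6 + √(-7)) = 3*(-6 + I*√7) = -18 + 3*I*√7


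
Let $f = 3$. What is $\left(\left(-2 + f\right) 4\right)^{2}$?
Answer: $16$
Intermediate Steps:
$\left(\left(-2 + f\right) 4\right)^{2} = \left(\left(-2 + 3\right) 4\right)^{2} = \left(1 \cdot 4\right)^{2} = 4^{2} = 16$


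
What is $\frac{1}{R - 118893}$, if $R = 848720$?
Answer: $\frac{1}{729827} \approx 1.3702 \cdot 10^{-6}$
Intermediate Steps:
$\frac{1}{R - 118893} = \frac{1}{848720 - 118893} = \frac{1}{729827}$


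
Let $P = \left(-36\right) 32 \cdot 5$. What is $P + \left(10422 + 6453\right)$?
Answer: $11115$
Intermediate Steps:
$P = -5760$ ($P = \left(-1152\right) 5 = -5760$)
$P + \left(10422 + 6453\right) = -5760 + \left(10422 + 6453\right) = -5760 + 16875 = 11115$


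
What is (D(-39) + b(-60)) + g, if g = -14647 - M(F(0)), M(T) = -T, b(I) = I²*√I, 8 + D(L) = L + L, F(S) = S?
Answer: -14733 + 7200*I*√15 ≈ -14733.0 + 27885.0*I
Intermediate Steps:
D(L) = -8 + 2*L (D(L) = -8 + (L + L) = -8 + 2*L)
b(I) = I^(5/2)
g = -14647 (g = -14647 - (-1)*0 = -14647 - 1*0 = -14647 + 0 = -14647)
(D(-39) + b(-60)) + g = ((-8 + 2*(-39)) + (-60)^(5/2)) - 14647 = ((-8 - 78) + 7200*I*√15) - 14647 = (-86 + 7200*I*√15) - 14647 = -14733 + 7200*I*√15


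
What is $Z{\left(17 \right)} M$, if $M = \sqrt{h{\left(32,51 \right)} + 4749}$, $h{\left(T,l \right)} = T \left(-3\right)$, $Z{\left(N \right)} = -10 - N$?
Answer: $- 81 \sqrt{517} \approx -1841.7$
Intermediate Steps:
$h{\left(T,l \right)} = - 3 T$
$M = 3 \sqrt{517}$ ($M = \sqrt{\left(-3\right) 32 + 4749} = \sqrt{-96 + 4749} = \sqrt{4653} = 3 \sqrt{517} \approx 68.213$)
$Z{\left(17 \right)} M = \left(-10 - 17\right) 3 \sqrt{517} = - 27 \cdot 3 \sqrt{517} = - 81 \sqrt{517}$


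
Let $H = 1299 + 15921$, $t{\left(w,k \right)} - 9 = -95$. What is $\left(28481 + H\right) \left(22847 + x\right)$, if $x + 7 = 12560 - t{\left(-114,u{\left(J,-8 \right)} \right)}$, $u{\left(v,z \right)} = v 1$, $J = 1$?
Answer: $1621745686$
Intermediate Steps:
$u{\left(v,z \right)} = v$
$t{\left(w,k \right)} = -86$ ($t{\left(w,k \right)} = 9 - 95 = -86$)
$H = 17220$
$x = 12639$ ($x = -7 + \left(12560 - -86\right) = -7 + \left(12560 + 86\right) = -7 + 12646 = 12639$)
$\left(28481 + H\right) \left(22847 + x\right) = \left(28481 + 17220\right) \left(22847 + 12639\right) = 45701 \cdot 35486 = 1621745686$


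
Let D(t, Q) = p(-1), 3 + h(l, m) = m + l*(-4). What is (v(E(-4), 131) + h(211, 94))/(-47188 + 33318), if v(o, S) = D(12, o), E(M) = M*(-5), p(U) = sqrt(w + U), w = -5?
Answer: 753/13870 - I*sqrt(6)/13870 ≈ 0.05429 - 0.0001766*I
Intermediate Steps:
p(U) = sqrt(-5 + U)
E(M) = -5*M
h(l, m) = -3 + m - 4*l (h(l, m) = -3 + (m + l*(-4)) = -3 + (m - 4*l) = -3 + m - 4*l)
D(t, Q) = I*sqrt(6) (D(t, Q) = sqrt(-5 - 1) = sqrt(-6) = I*sqrt(6))
v(o, S) = I*sqrt(6)
(v(E(-4), 131) + h(211, 94))/(-47188 + 33318) = (I*sqrt(6) + (-3 + 94 - 4*211))/(-47188 + 33318) = (I*sqrt(6) + (-3 + 94 - 844))/(-13870) = (I*sqrt(6) - 753)*(-1/13870) = (-753 + I*sqrt(6))*(-1/13870) = 753/13870 - I*sqrt(6)/13870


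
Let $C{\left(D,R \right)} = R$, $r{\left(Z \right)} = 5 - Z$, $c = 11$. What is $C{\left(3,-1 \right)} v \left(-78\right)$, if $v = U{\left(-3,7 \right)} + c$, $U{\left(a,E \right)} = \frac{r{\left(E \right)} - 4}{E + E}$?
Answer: $\frac{5772}{7} \approx 824.57$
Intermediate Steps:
$U{\left(a,E \right)} = \frac{1 - E}{2 E}$ ($U{\left(a,E \right)} = \frac{\left(5 - E\right) - 4}{E + E} = \frac{1 - E}{2 E}$)
$v = \frac{74}{7}$ ($v = \frac{1 - 7}{2 \cdot 7} + 11 = \frac{1}{2} \cdot \frac{1}{7} \left(1 - 7\right) + 11 = \frac{1}{2} \cdot \frac{1}{7} \left(-6\right) + 11 = - \frac{3}{7} + 11 = \frac{74}{7} \approx 10.571$)
$C{\left(3,-1 \right)} v \left(-78\right) = \left(-1\right) \frac{74}{7} \left(-78\right) = \left(- \frac{74}{7}\right) \left(-78\right) = \frac{5772}{7}$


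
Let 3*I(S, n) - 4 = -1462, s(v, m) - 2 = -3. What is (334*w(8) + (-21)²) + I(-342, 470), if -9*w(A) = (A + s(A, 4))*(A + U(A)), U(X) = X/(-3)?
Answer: -38623/27 ≈ -1430.5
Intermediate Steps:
U(X) = -X/3 (U(X) = X*(-⅓) = -X/3)
s(v, m) = -1 (s(v, m) = 2 - 3 = -1)
I(S, n) = -486 (I(S, n) = 4/3 + (⅓)*(-1462) = 4/3 - 1462/3 = -486)
w(A) = -2*A*(-1 + A)/27 (w(A) = -(A - 1)*(A - A/3)/9 = -(-1 + A)*2*A/3/9 = -2*A*(-1 + A)/27)
(334*w(8) + (-21)²) + I(-342, 470) = (334*((2/27)*8*(1 - 1*8)) + (-21)²) - 486 = (334*((2/27)*8*(1 - 8)) + 441) - 486 = (334*((2/27)*8*(-7)) + 441) - 486 = (334*(-112/27) + 441) - 486 = (-37408/27 + 441) - 486 = -25501/27 - 486 = -38623/27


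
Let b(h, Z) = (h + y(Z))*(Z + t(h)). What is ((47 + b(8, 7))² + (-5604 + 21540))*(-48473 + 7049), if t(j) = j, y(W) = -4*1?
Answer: -1134396240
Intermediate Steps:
y(W) = -4
b(h, Z) = (-4 + h)*(Z + h) (b(h, Z) = (h - 4)*(Z + h) = (-4 + h)*(Z + h))
((47 + b(8, 7))² + (-5604 + 21540))*(-48473 + 7049) = ((47 + (8² - 4*7 - 4*8 + 7*8))² + (-5604 + 21540))*(-48473 + 7049) = ((47 + (64 - 28 - 32 + 56))² + 15936)*(-41424) = ((47 + 60)² + 15936)*(-41424) = (107² + 15936)*(-41424) = (11449 + 15936)*(-41424) = 27385*(-41424) = -1134396240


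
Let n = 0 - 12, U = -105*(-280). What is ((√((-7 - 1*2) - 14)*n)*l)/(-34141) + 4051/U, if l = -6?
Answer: 4051/29400 - 72*I*√23/34141 ≈ 0.13779 - 0.010114*I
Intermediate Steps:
U = 29400
n = -12
((√((-7 - 1*2) - 14)*n)*l)/(-34141) + 4051/U = ((√((-7 - 1*2) - 14)*(-12))*(-6))/(-34141) + 4051/29400 = ((√((-7 - 2) - 14)*(-12))*(-6))*(-1/34141) + 4051*(1/29400) = ((√(-9 - 14)*(-12))*(-6))*(-1/34141) + 4051/29400 = ((√(-23)*(-12))*(-6))*(-1/34141) + 4051/29400 = (((I*√23)*(-12))*(-6))*(-1/34141) + 4051/29400 = (-12*I*√23*(-6))*(-1/34141) + 4051/29400 = (72*I*√23)*(-1/34141) + 4051/29400 = -72*I*√23/34141 + 4051/29400 = 4051/29400 - 72*I*√23/34141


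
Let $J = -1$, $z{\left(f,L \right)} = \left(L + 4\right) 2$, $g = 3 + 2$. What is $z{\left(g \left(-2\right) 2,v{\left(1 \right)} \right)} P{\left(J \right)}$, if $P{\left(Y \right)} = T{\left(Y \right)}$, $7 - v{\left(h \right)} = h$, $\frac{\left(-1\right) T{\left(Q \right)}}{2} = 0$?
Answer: $0$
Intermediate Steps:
$T{\left(Q \right)} = 0$ ($T{\left(Q \right)} = \left(-2\right) 0 = 0$)
$g = 5$
$v{\left(h \right)} = 7 - h$
$z{\left(f,L \right)} = 8 + 2 L$ ($z{\left(f,L \right)} = \left(4 + L\right) 2 = 8 + 2 L$)
$P{\left(Y \right)} = 0$
$z{\left(g \left(-2\right) 2,v{\left(1 \right)} \right)} P{\left(J \right)} = \left(8 + 2 \left(7 - 1\right)\right) 0 = \left(8 + 2 \cdot 6\right) 0 = \left(8 + 12\right) 0 = 20 \cdot 0 = 0$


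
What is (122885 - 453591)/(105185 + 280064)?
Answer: -330706/385249 ≈ -0.85842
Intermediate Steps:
(122885 - 453591)/(105185 + 280064) = -330706/385249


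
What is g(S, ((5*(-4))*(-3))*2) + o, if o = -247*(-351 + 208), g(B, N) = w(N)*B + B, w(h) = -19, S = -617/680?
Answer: 12014693/340 ≈ 35337.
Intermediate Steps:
S = -617/680 (S = -617*1/680 = -617/680 ≈ -0.90735)
g(B, N) = -18*B (g(B, N) = -19*B + B = -18*B)
o = 35321 (o = -247*(-143) = 35321)
g(S, ((5*(-4))*(-3))*2) + o = -18*(-617/680) + 35321 = 5553/340 + 35321 = 12014693/340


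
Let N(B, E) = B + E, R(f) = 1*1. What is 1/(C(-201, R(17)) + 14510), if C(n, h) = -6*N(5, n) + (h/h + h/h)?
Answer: 1/15688 ≈ 6.3743e-5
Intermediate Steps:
R(f) = 1
C(n, h) = -28 - 6*n (C(n, h) = -6*(5 + n) + (h/h + h/h) = (-30 - 6*n) + (1 + 1) = (-30 - 6*n) + 2 = -28 - 6*n)
1/(C(-201, R(17)) + 14510) = 1/((-28 - 6*(-201)) + 14510) = 1/((-28 + 1206) + 14510) = 1/(1178 + 14510) = 1/15688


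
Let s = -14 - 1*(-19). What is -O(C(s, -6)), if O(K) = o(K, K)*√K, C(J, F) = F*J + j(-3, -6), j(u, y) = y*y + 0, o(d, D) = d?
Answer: -6*√6 ≈ -14.697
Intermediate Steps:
s = 5 (s = -14 + 19 = 5)
j(u, y) = y² (j(u, y) = y² + 0 = y²)
C(J, F) = 36 + F*J (C(J, F) = F*J + (-6)² = F*J + 36 = 36 + F*J)
O(K) = K^(3/2) (O(K) = K*√K = K^(3/2))
-O(C(s, -6)) = -(36 - 6*5)^(3/2) = -(36 - 30)^(3/2) = -6^(3/2) = -6*√6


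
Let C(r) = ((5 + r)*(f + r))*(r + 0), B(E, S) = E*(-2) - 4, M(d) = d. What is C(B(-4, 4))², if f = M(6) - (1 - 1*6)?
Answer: 291600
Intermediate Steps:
f = 11 (f = 6 - (1 - 1*6) = 6 - (1 - 6) = 6 - 1*(-5) = 6 + 5 = 11)
B(E, S) = -4 - 2*E (B(E, S) = -2*E - 4 = -4 - 2*E)
C(r) = r*(5 + r)*(11 + r) (C(r) = ((5 + r)*(11 + r))*(r + 0) = ((5 + r)*(11 + r))*r = r*(5 + r)*(11 + r))
C(B(-4, 4))² = ((-4 - 2*(-4))*(55 + (-4 - 2*(-4))² + 16*(-4 - 2*(-4))))² = ((-4 + 8)*(55 + (-4 + 8)² + 16*(-4 + 8)))² = (4*(55 + 4² + 16*4))² = (4*(55 + 16 + 64))² = (4*135)² = 540² = 291600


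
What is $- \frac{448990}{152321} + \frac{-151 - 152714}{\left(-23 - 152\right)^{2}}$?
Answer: $- \frac{7406973683}{932966125} \approx -7.9392$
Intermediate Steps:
$- \frac{448990}{152321} + \frac{-151 - 152714}{\left(-23 - 152\right)^{2}} = \left(-448990\right) \frac{1}{152321} - \frac{152865}{\left(-175\right)^{2}} = - \frac{448990}{152321} - \frac{152865}{30625} = - \frac{448990}{152321} - \frac{30573}{6125} = - \frac{7406973683}{932966125}$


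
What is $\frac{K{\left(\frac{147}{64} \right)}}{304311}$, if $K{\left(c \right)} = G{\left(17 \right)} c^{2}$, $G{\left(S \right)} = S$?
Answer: $\frac{17493}{59355136} \approx 0.00029472$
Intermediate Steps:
$K{\left(c \right)} = 17 c^{2}$
$\frac{K{\left(\frac{147}{64} \right)}}{304311} = \frac{17 \left(\frac{147}{64}\right)^{2}}{304311} = 17 \left(147 \cdot \frac{1}{64}\right)^{2} \cdot \frac{1}{304311} = 17 \left(\frac{147}{64}\right)^{2} \cdot \frac{1}{304311} = 17 \cdot \frac{21609}{4096} \cdot \frac{1}{304311} = \frac{367353}{4096} \cdot \frac{1}{304311} = \frac{17493}{59355136}$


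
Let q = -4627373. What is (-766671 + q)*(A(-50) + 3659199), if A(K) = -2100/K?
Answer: -19738106960604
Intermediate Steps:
(-766671 + q)*(A(-50) + 3659199) = (-766671 - 4627373)*(-2100/(-50) + 3659199) = -5394044*(-2100*(-1/50) + 3659199) = -5394044*(42 + 3659199) = -5394044*3659241 = -19738106960604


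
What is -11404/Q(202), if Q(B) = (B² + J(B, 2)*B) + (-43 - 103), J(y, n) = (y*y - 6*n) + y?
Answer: -5702/4160723 ≈ -0.0013704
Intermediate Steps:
J(y, n) = y + y² - 6*n (J(y, n) = (y² - 6*n) + y = y + y² - 6*n)
Q(B) = -146 + B² + B*(-12 + B + B²) (Q(B) = (B² + (B + B² - 6*2)*B) + (-43 - 103) = (B² + (B + B² - 12)*B) - 146 = (B² + (-12 + B + B²)*B) - 146 = (B² + B*(-12 + B + B²)) - 146 = -146 + B² + B*(-12 + B + B²))
-11404/Q(202) = -11404/(-146 + 202² + 202*(-12 + 202 + 202²)) = -11404/(-146 + 40804 + 202*(-12 + 202 + 40804)) = -11404/(-146 + 40804 + 202*40994) = -11404/(-146 + 40804 + 8280788) = -11404/8321446 = -11404*1/8321446 = -5702/4160723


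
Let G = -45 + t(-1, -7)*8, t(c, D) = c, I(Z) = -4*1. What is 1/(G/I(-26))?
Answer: 4/53 ≈ 0.075472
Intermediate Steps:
I(Z) = -4
G = -53 (G = -45 - 1*8 = -45 - 8 = -53)
1/(G/I(-26)) = 1/(-53/(-4)) = 1/(-53*(-1/4)) = 1/(53/4) = 4/53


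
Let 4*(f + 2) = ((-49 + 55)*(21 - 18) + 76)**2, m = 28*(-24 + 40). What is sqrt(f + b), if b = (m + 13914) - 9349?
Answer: 38*sqrt(5) ≈ 84.971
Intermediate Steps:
m = 448 (m = 28*16 = 448)
f = 2207 (f = -2 + ((-49 + 55)*(21 - 18) + 76)**2/4 = -2 + (6*3 + 76)**2/4 = -2 + (18 + 76)**2/4 = -2 + (1/4)*94**2 = -2 + (1/4)*8836 = -2 + 2209 = 2207)
b = 5013 (b = (448 + 13914) - 9349 = 14362 - 9349 = 5013)
sqrt(f + b) = sqrt(2207 + 5013) = sqrt(7220) = 38*sqrt(5)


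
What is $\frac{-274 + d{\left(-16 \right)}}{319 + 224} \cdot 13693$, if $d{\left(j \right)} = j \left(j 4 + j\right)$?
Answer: $\frac{13775158}{543} \approx 25369.0$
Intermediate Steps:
$d{\left(j \right)} = 5 j^{2}$ ($d{\left(j \right)} = j \left(4 j + j\right) = j 5 j = 5 j^{2}$)
$\frac{-274 + d{\left(-16 \right)}}{319 + 224} \cdot 13693 = \frac{-274 + 5 \left(-16\right)^{2}}{319 + 224} \cdot 13693 = \frac{-274 + 5 \cdot 256}{543} \cdot 13693 = \left(-274 + 1280\right) \frac{1}{543} \cdot 13693 = 1006 \cdot \frac{1}{543} \cdot 13693 = \frac{1006}{543} \cdot 13693 = \frac{13775158}{543}$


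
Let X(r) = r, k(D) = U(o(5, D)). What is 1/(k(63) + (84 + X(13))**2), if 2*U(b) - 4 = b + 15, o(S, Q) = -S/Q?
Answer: 63/593363 ≈ 0.00010617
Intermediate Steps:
o(S, Q) = -S/Q
U(b) = 19/2 + b/2 (U(b) = 2 + (b + 15)/2 = 2 + (15 + b)/2 = 2 + (15/2 + b/2) = 19/2 + b/2)
k(D) = 19/2 - 5/(2*D) (k(D) = 19/2 + (-1*5/D)/2 = 19/2 + (-5/D)/2 = 19/2 - 5/(2*D))
1/(k(63) + (84 + X(13))**2) = 1/((1/2)*(-5 + 19*63)/63 + (84 + 13)**2) = 1/((1/2)*(1/63)*(-5 + 1197) + 97**2) = 1/((1/2)*(1/63)*1192 + 9409) = 1/(596/63 + 9409) = 1/(593363/63) = 63/593363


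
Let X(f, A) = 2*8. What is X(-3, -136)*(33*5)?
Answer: 2640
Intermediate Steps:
X(f, A) = 16
X(-3, -136)*(33*5) = 16*(33*5) = 16*165 = 2640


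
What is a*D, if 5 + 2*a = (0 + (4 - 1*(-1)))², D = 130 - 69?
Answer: 610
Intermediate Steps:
D = 61
a = 10 (a = -5/2 + (0 + (4 - 1*(-1)))²/2 = -5/2 + (0 + (4 + 1))²/2 = -5/2 + (0 + 5)²/2 = -5/2 + (½)*5² = -5/2 + (½)*25 = -5/2 + 25/2 = 10)
a*D = 10*61 = 610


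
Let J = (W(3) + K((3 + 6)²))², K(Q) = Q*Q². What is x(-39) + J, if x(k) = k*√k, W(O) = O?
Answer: 282432725136 - 39*I*√39 ≈ 2.8243e+11 - 243.55*I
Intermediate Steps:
K(Q) = Q³
J = 282432725136 (J = (3 + ((3 + 6)²)³)² = (3 + (9²)³)² = (3 + 81³)² = (3 + 531441)² = 531444² = 282432725136)
x(k) = k^(3/2)
x(-39) + J = (-39)^(3/2) + 282432725136 = -39*I*√39 + 282432725136 = 282432725136 - 39*I*√39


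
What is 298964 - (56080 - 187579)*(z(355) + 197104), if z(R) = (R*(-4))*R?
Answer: -40369368040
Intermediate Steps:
z(R) = -4*R**2 (z(R) = (-4*R)*R = -4*R**2)
298964 - (56080 - 187579)*(z(355) + 197104) = 298964 - (56080 - 187579)*(-4*355**2 + 197104) = 298964 - (-131499)*(-4*126025 + 197104) = 298964 - (-131499)*(-504100 + 197104) = 298964 - (-131499)*(-306996) = 298964 - 1*40369667004 = 298964 - 40369667004 = -40369368040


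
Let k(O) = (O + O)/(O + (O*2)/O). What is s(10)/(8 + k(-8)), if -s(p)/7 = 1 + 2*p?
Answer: -441/32 ≈ -13.781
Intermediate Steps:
s(p) = -7 - 14*p (s(p) = -7*(1 + 2*p) = -7 - 14*p)
k(O) = 2*O/(2 + O) (k(O) = (2*O)/(O + (2*O)/O) = (2*O)/(O + 2) = (2*O)/(2 + O) = 2*O/(2 + O))
s(10)/(8 + k(-8)) = (-7 - 14*10)/(8 + 2*(-8)/(2 - 8)) = (-7 - 140)/(8 + 2*(-8)/(-6)) = -147/(8 + 2*(-8)*(-⅙)) = -147/(8 + 8/3) = -147/32/3 = -147*3/32 = -441/32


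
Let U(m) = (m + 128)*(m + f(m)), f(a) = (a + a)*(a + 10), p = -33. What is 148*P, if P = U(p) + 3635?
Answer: 21417080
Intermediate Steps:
f(a) = 2*a*(10 + a) (f(a) = (2*a)*(10 + a) = 2*a*(10 + a))
U(m) = (128 + m)*(m + 2*m*(10 + m)) (U(m) = (m + 128)*(m + 2*m*(10 + m)) = (128 + m)*(m + 2*m*(10 + m)))
P = 144710 (P = -33*(2688 + 2*(-33)**2 + 277*(-33)) + 3635 = -33*(2688 + 2*1089 - 9141) + 3635 = -33*(2688 + 2178 - 9141) + 3635 = -33*(-4275) + 3635 = 141075 + 3635 = 144710)
148*P = 148*144710 = 21417080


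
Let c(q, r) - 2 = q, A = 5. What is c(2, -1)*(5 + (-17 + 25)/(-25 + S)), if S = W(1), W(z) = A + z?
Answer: 348/19 ≈ 18.316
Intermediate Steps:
W(z) = 5 + z
c(q, r) = 2 + q
S = 6 (S = 5 + 1 = 6)
c(2, -1)*(5 + (-17 + 25)/(-25 + S)) = (2 + 2)*(5 + (-17 + 25)/(-25 + 6)) = 4*(5 + 8/(-19)) = 4*(5 + 8*(-1/19)) = 4*(5 - 8/19) = 4*(87/19) = 348/19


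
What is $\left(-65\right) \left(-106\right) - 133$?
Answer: $6757$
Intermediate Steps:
$\left(-65\right) \left(-106\right) - 133 = 6890 - 133 = 6757$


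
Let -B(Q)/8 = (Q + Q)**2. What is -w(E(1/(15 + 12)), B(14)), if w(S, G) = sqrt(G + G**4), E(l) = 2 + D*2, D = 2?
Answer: -56*sqrt(493455671294) ≈ -3.9338e+7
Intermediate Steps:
E(l) = 6 (E(l) = 2 + 2*2 = 2 + 4 = 6)
B(Q) = -32*Q**2 (B(Q) = -8*(Q + Q)**2 = -8*4*Q**2 = -32*Q**2)
-w(E(1/(15 + 12)), B(14)) = -sqrt(-32*14**2 + (-32*14**2)**4) = -sqrt(-32*196 + (-32*196)**4) = -sqrt(-6272 + (-6272)**4) = -sqrt(-6272 + 1547476985184256) = -sqrt(1547476985177984) = -56*sqrt(493455671294)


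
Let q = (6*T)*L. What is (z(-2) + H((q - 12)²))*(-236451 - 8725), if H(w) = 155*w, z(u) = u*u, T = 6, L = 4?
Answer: -662152707424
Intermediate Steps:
q = 144 (q = (6*6)*4 = 36*4 = 144)
z(u) = u²
(z(-2) + H((q - 12)²))*(-236451 - 8725) = ((-2)² + 155*(144 - 12)²)*(-236451 - 8725) = (4 + 155*132²)*(-245176) = (4 + 155*17424)*(-245176) = (4 + 2700720)*(-245176) = 2700724*(-245176) = -662152707424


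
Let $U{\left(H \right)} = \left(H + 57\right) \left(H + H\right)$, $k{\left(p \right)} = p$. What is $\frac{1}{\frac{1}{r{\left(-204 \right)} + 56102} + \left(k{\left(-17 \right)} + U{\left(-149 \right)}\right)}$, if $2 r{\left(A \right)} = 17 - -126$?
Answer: $\frac{112347}{3078195455} \approx 3.6498 \cdot 10^{-5}$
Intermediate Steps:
$r{\left(A \right)} = \frac{143}{2}$ ($r{\left(A \right)} = \frac{17 - -126}{2} = \frac{17 + 126}{2} = \frac{1}{2} \cdot 143 = \frac{143}{2}$)
$U{\left(H \right)} = 2 H \left(57 + H\right)$ ($U{\left(H \right)} = \left(57 + H\right) 2 H = 2 H \left(57 + H\right)$)
$\frac{1}{\frac{1}{r{\left(-204 \right)} + 56102} + \left(k{\left(-17 \right)} + U{\left(-149 \right)}\right)} = \frac{1}{\frac{1}{\frac{143}{2} + 56102} - \left(17 + 298 \left(57 - 149\right)\right)} = \frac{1}{\frac{1}{\frac{112347}{2}} - \left(17 + 298 \left(-92\right)\right)} = \frac{1}{\frac{2}{112347} + \left(-17 + 27416\right)} = \frac{1}{\frac{2}{112347} + 27399} = \frac{1}{\frac{3078195455}{112347}} = \frac{112347}{3078195455}$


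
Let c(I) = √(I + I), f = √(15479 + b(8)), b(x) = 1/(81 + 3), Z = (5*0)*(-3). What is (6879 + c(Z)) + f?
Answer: 6879 + √27304977/42 ≈ 7003.4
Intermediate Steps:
Z = 0 (Z = 0*(-3) = 0)
b(x) = 1/84
f = √27304977/42 (f = √(15479 + 1/84) = √(1300237/84) = √27304977/42 ≈ 124.41)
c(I) = √2*√I (c(I) = √(2*I) = √2*√I)
(6879 + c(Z)) + f = (6879 + √2*√0) + √27304977/42 = (6879 + √2*0) + √27304977/42 = (6879 + 0) + √27304977/42 = 6879 + √27304977/42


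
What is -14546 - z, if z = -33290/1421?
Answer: -20636576/1421 ≈ -14523.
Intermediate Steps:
z = -33290/1421 ≈ -23.427
-14546 - z = -14546 - 1*(-33290/1421) = -14546 + 33290/1421 = -20636576/1421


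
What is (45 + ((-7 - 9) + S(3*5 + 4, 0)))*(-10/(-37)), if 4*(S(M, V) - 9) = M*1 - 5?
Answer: 415/37 ≈ 11.216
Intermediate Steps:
S(M, V) = 31/4 + M/4 (S(M, V) = 9 + (M*1 - 5)/4 = 9 + (M - 5)/4 = 9 + (-5 + M)/4 = 9 + (-5/4 + M/4) = 31/4 + M/4)
(45 + ((-7 - 9) + S(3*5 + 4, 0)))*(-10/(-37)) = (45 + ((-7 - 9) + (31/4 + (3*5 + 4)/4)))*(-10/(-37)) = (45 + (-16 + (31/4 + (15 + 4)/4)))*(-10*(-1/37)) = (45 + (-16 + (31/4 + (¼)*19)))*(10/37) = (45 + (-16 + (31/4 + 19/4)))*(10/37) = (45 + (-16 + 25/2))*(10/37) = (45 - 7/2)*(10/37) = (83/2)*(10/37) = 415/37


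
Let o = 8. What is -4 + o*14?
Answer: 108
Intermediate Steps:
-4 + o*14 = -4 + 8*14 = -4 + 112 = 108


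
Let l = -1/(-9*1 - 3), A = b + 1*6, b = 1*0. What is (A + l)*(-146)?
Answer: -5329/6 ≈ -888.17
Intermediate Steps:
b = 0
A = 6 (A = 0 + 1*6 = 0 + 6 = 6)
l = 1/12 (l = -1/(-9 - 3) = -1/(-12) = -1*(-1/12) = 1/12 ≈ 0.083333)
(A + l)*(-146) = (6 + 1/12)*(-146) = (73/12)*(-146) = -5329/6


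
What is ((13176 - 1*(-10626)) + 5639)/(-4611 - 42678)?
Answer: -29441/47289 ≈ -0.62258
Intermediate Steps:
((13176 - 1*(-10626)) + 5639)/(-4611 - 42678) = ((13176 + 10626) + 5639)/(-47289) = (23802 + 5639)*(-1/47289) = 29441*(-1/47289) = -29441/47289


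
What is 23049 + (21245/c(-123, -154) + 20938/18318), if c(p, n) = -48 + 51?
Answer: 91992415/3053 ≈ 30132.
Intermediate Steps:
c(p, n) = 3
23049 + (21245/c(-123, -154) + 20938/18318) = 23049 + (21245/3 + 20938/18318) = 23049 + (21245*(⅓) + 20938*(1/18318)) = 23049 + (21245/3 + 10469/9159) = 23049 + 21623818/3053 = 91992415/3053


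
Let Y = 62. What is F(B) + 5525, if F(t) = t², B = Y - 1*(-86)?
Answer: 27429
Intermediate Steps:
B = 148 (B = 62 - 1*(-86) = 62 + 86 = 148)
F(B) + 5525 = 148² + 5525 = 21904 + 5525 = 27429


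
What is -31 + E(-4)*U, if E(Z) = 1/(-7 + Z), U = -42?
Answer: -299/11 ≈ -27.182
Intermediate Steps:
-31 + E(-4)*U = -31 - 42/(-7 - 4) = -31 - 42/(-11) = -31 - 1/11*(-42) = -31 + 42/11 = -299/11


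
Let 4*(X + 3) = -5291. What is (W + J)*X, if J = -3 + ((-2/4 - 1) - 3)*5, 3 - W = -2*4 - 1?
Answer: 143181/8 ≈ 17898.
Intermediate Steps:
X = -5303/4 (X = -3 + (¼)*(-5291) = -3 - 5291/4 = -5303/4 ≈ -1325.8)
W = 12 (W = 3 - (-2*4 - 1) = 3 - (-8 - 1) = 3 - 1*(-9) = 3 + 9 = 12)
J = -51/2 (J = -3 + ((-2*¼ - 1) - 3)*5 = -3 + ((-½ - 1) - 3)*5 = -3 + (-3/2 - 3)*5 = -3 - 9/2*5 = -3 - 45/2 = -51/2 ≈ -25.500)
(W + J)*X = (12 - 51/2)*(-5303/4) = -27/2*(-5303/4) = 143181/8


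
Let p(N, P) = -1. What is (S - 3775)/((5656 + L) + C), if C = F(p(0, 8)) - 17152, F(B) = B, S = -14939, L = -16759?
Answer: 9357/14128 ≈ 0.66230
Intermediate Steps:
C = -17153 (C = -1 - 17152 = -17153)
(S - 3775)/((5656 + L) + C) = (-14939 - 3775)/((5656 - 16759) - 17153) = -18714/(-11103 - 17153) = -18714/(-28256) = -18714*(-1/28256) = 9357/14128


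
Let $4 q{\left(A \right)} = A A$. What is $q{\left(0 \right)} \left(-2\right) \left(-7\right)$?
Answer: $0$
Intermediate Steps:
$q{\left(A \right)} = \frac{A^{2}}{4}$ ($q{\left(A \right)} = \frac{A A}{4} = \frac{A^{2}}{4}$)
$q{\left(0 \right)} \left(-2\right) \left(-7\right) = \frac{0^{2}}{4} \left(-2\right) \left(-7\right) = \frac{1}{4} \cdot 0 \left(-2\right) \left(-7\right) = 0 \left(-2\right) \left(-7\right) = 0 \left(-7\right) = 0$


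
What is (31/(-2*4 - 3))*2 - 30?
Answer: -392/11 ≈ -35.636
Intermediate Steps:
(31/(-2*4 - 3))*2 - 30 = (31/(-8 - 3))*2 - 30 = (31/(-11))*2 - 30 = (31*(-1/11))*2 - 30 = -31/11*2 - 30 = -62/11 - 30 = -392/11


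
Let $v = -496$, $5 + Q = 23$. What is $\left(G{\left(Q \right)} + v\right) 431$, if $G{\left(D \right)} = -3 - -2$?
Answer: $-214207$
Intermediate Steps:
$Q = 18$ ($Q = -5 + 23 = 18$)
$G{\left(D \right)} = -1$ ($G{\left(D \right)} = -3 + 2 = -1$)
$\left(G{\left(Q \right)} + v\right) 431 = \left(-1 - 496\right) 431 = \left(-497\right) 431 = -214207$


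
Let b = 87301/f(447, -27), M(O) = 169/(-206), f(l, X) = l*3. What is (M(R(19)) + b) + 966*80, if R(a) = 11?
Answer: 21366048257/276246 ≈ 77344.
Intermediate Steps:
f(l, X) = 3*l
M(O) = -169/206 (M(O) = 169*(-1/206) = -169/206)
b = 87301/1341 (b = 87301/((3*447)) = 87301/1341 ≈ 65.101)
(M(R(19)) + b) + 966*80 = (-169/206 + 87301/1341) + 966*80 = 17757377/276246 + 77280 = 21366048257/276246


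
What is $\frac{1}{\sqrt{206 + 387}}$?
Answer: $\frac{\sqrt{593}}{593} \approx 0.041065$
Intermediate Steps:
$\frac{1}{\sqrt{206 + 387}} = \frac{1}{\sqrt{593}} = \frac{\sqrt{593}}{593}$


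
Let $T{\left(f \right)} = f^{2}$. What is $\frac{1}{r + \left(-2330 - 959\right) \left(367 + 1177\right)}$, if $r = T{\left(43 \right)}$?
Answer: $- \frac{1}{5076367} \approx -1.9699 \cdot 10^{-7}$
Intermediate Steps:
$r = 1849$ ($r = 43^{2} = 1849$)
$\frac{1}{r + \left(-2330 - 959\right) \left(367 + 1177\right)} = \frac{1}{1849 + \left(-2330 - 959\right) \left(367 + 1177\right)} = \frac{1}{1849 - 5078216} = \frac{1}{-5076367} = - \frac{1}{5076367}$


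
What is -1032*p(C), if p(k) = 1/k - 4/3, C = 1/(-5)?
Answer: 6536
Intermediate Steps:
C = -1/5 ≈ -0.20000
p(k) = -4/3 + 1/k (p(k) = 1/k - 4*1/3 = 1/k - 4/3 = -4/3 + 1/k)
-1032*p(C) = -1032*(-4/3 + 1/(-1/5)) = -1032*(-4/3 - 5) = -1032*(-19/3) = 6536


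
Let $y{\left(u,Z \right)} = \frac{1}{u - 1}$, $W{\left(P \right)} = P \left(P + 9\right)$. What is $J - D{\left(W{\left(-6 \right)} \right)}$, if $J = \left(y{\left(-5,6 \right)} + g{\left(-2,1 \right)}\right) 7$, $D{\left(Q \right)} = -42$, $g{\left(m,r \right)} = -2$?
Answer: $\frac{161}{6} \approx 26.833$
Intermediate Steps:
$W{\left(P \right)} = P \left(9 + P\right)$
$y{\left(u,Z \right)} = \frac{1}{-1 + u}$
$J = - \frac{91}{6}$ ($J = \left(\frac{1}{-1 - 5} - 2\right) 7 = \left(\frac{1}{-6} - 2\right) 7 = \left(- \frac{1}{6} - 2\right) 7 = \left(- \frac{13}{6}\right) 7 = - \frac{91}{6} \approx -15.167$)
$J - D{\left(W{\left(-6 \right)} \right)} = - \frac{91}{6} - -42 = - \frac{91}{6} + 42 = \frac{161}{6}$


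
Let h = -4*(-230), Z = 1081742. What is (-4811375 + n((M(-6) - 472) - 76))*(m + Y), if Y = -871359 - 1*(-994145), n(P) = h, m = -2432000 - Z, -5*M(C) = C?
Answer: 16312041244980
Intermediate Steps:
M(C) = -C/5
h = 920
m = -3513742 (m = -2432000 - 1*1081742 = -2432000 - 1081742 = -3513742)
n(P) = 920
Y = 122786 (Y = -871359 + 994145 = 122786)
(-4811375 + n((M(-6) - 472) - 76))*(m + Y) = (-4811375 + 920)*(-3513742 + 122786) = -4810455*(-3390956) = 16312041244980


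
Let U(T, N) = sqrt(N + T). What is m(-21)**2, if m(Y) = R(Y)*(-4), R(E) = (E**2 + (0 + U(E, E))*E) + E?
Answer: 2526048 - 282240*I*sqrt(42) ≈ 2.526e+6 - 1.8291e+6*I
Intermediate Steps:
R(E) = E + E**2 + sqrt(2)*E**(3/2) (R(E) = (E**2 + (0 + sqrt(E + E))*E) + E = (E**2 + (0 + sqrt(2*E))*E) + E = (E**2 + (0 + sqrt(2)*sqrt(E))*E) + E = (E**2 + (sqrt(2)*sqrt(E))*E) + E = (E**2 + sqrt(2)*E**(3/2)) + E = E + E**2 + sqrt(2)*E**(3/2))
m(Y) = -4*Y*(1 + Y + sqrt(2)*sqrt(Y)) (m(Y) = (Y*(1 + Y + sqrt(2)*sqrt(Y)))*(-4) = -4*Y*(1 + Y + sqrt(2)*sqrt(Y)))
m(-21)**2 = (-4*(-21)*(1 - 21 + sqrt(2)*sqrt(-21)))**2 = (-4*(-21)*(1 - 21 + sqrt(2)*(I*sqrt(21))))**2 = (-4*(-21)*(1 - 21 + I*sqrt(42)))**2 = (-4*(-21)*(-20 + I*sqrt(42)))**2 = (-1680 + 84*I*sqrt(42))**2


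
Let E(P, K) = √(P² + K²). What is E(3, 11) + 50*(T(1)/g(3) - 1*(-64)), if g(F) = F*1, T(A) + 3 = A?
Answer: 9500/3 + √130 ≈ 3178.1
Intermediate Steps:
T(A) = -3 + A
g(F) = F
E(P, K) = √(K² + P²)
E(3, 11) + 50*(T(1)/g(3) - 1*(-64)) = √(11² + 3²) + 50*((-3 + 1)/3 - 1*(-64)) = √(121 + 9) + 50*(-2*⅓ + 64) = √130 + 50*(-⅔ + 64) = √130 + 50*(190/3) = √130 + 9500/3 = 9500/3 + √130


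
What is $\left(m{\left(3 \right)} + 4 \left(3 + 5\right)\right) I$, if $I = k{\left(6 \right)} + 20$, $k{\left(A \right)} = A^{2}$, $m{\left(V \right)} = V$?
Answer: $1960$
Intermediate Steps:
$I = 56$ ($I = 6^{2} + 20 = 36 + 20 = 56$)
$\left(m{\left(3 \right)} + 4 \left(3 + 5\right)\right) I = \left(3 + 4 \left(3 + 5\right)\right) 56 = \left(3 + 4 \cdot 8\right) 56 = \left(3 + 32\right) 56 = 35 \cdot 56 = 1960$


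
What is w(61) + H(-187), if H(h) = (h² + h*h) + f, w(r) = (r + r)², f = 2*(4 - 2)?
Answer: 84826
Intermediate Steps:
f = 4 (f = 2*2 = 4)
w(r) = 4*r² (w(r) = (2*r)² = 4*r²)
H(h) = 4 + 2*h² (H(h) = (h² + h*h) + 4 = (h² + h²) + 4 = 2*h² + 4 = 4 + 2*h²)
w(61) + H(-187) = 4*61² + (4 + 2*(-187)²) = 4*3721 + (4 + 2*34969) = 14884 + (4 + 69938) = 14884 + 69942 = 84826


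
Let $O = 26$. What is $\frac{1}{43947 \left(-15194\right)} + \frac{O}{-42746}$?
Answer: $- \frac{8680520707}{14271408635814} \approx -0.00060825$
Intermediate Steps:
$\frac{1}{43947 \left(-15194\right)} + \frac{O}{-42746} = \frac{1}{43947 \left(-15194\right)} + \frac{26}{-42746} = \frac{1}{43947} \left(- \frac{1}{15194}\right) + 26 \left(- \frac{1}{42746}\right) = - \frac{1}{667730718} - \frac{13}{21373} = - \frac{8680520707}{14271408635814}$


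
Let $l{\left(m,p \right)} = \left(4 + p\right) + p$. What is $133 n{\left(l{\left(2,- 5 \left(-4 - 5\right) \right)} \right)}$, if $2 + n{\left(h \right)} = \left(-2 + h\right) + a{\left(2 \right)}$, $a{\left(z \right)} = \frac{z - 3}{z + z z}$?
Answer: $\frac{71687}{6} \approx 11948.0$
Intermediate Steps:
$a{\left(z \right)} = \frac{-3 + z}{z + z^{2}}$
$l{\left(m,p \right)} = 4 + 2 p$
$n{\left(h \right)} = - \frac{25}{6} + h$ ($n{\left(h \right)} = -2 + \left(\left(-2 + h\right) + \frac{-3 + 2}{2 \left(1 + 2\right)}\right) = -2 + \left(\left(-2 + h\right) + \frac{1}{2} \cdot \frac{1}{3} \left(-1\right)\right) = -2 + \left(\left(-2 + h\right) - \frac{1}{6}\right) = -2 + \left(- \frac{13}{6} + h\right) = - \frac{25}{6} + h$)
$133 n{\left(l{\left(2,- 5 \left(-4 - 5\right) \right)} \right)} = 133 \left(- \frac{25}{6} + \left(4 + 2 \left(- 5 \left(-4 - 5\right)\right)\right)\right) = 133 \left(- \frac{25}{6} + \left(4 + 2 \left(\left(-5\right) \left(-9\right)\right)\right)\right) = 133 \left(- \frac{25}{6} + \left(4 + 2 \cdot 45\right)\right) = 133 \left(- \frac{25}{6} + \left(4 + 90\right)\right) = 133 \left(- \frac{25}{6} + 94\right) = 133 \cdot \frac{539}{6} = \frac{71687}{6}$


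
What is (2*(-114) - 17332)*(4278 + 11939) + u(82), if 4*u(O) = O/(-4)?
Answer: -2278164201/8 ≈ -2.8477e+8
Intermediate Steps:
u(O) = -O/16 (u(O) = (O/(-4))/4 = (O*(-1/4))/4 = (-O/4)/4 = -O/16)
(2*(-114) - 17332)*(4278 + 11939) + u(82) = (2*(-114) - 17332)*(4278 + 11939) - 1/16*82 = (-228 - 17332)*16217 - 41/8 = -17560*16217 - 41/8 = -284770520 - 41/8 = -2278164201/8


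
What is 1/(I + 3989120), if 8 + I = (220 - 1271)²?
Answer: 1/5093713 ≈ 1.9632e-7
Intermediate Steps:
I = 1104593 (I = -8 + (220 - 1271)² = -8 + (-1051)² = -8 + 1104601 = 1104593)
1/(I + 3989120) = 1/(1104593 + 3989120) = 1/5093713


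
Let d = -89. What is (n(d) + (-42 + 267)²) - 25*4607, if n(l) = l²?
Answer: -56629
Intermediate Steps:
(n(d) + (-42 + 267)²) - 25*4607 = ((-89)² + (-42 + 267)²) - 25*4607 = (7921 + 225²) - 115175 = (7921 + 50625) - 115175 = 58546 - 115175 = -56629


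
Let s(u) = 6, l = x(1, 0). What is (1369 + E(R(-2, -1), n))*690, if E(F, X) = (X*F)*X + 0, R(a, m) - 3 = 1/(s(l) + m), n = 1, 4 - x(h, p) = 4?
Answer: 946818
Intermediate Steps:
x(h, p) = 0 (x(h, p) = 4 - 1*4 = 4 - 4 = 0)
l = 0
R(a, m) = 3 + 1/(6 + m)
E(F, X) = F*X² (E(F, X) = (F*X)*X + 0 = F*X² + 0 = F*X²)
(1369 + E(R(-2, -1), n))*690 = (1369 + ((19 + 3*(-1))/(6 - 1))*1²)*690 = (1369 + ((19 - 3)/5)*1)*690 = (1369 + ((⅕)*16)*1)*690 = (1369 + (16/5)*1)*690 = (1369 + 16/5)*690 = (6861/5)*690 = 946818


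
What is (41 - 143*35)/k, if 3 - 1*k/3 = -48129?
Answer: -1241/36099 ≈ -0.034378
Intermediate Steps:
k = 144396 (k = 9 - 3*(-48129) = 9 + 144387 = 144396)
(41 - 143*35)/k = (41 - 143*35)/144396 = (41 - 5005)*(1/144396) = -4964*1/144396 = -1241/36099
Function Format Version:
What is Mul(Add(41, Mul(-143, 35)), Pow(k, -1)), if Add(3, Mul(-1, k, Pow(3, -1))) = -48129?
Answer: Rational(-1241, 36099) ≈ -0.034378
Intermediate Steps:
k = 144396 (k = Add(9, Mul(-3, -48129)) = Add(9, 144387) = 144396)
Mul(Add(41, Mul(-143, 35)), Pow(k, -1)) = Mul(Add(41, Mul(-143, 35)), Pow(144396, -1)) = Mul(Add(41, -5005), Rational(1, 144396)) = Mul(-4964, Rational(1, 144396)) = Rational(-1241, 36099)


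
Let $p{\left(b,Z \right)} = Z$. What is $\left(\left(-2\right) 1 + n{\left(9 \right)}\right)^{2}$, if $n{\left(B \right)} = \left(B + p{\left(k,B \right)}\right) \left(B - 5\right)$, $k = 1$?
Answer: $4900$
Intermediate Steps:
$n{\left(B \right)} = 2 B \left(-5 + B\right)$ ($n{\left(B \right)} = \left(B + B\right) \left(B - 5\right) = 2 B \left(-5 + B\right)$)
$\left(\left(-2\right) 1 + n{\left(9 \right)}\right)^{2} = \left(\left(-2\right) 1 + 2 \cdot 9 \left(-5 + 9\right)\right)^{2} = \left(-2 + 2 \cdot 9 \cdot 4\right)^{2} = \left(-2 + 72\right)^{2} = 70^{2} = 4900$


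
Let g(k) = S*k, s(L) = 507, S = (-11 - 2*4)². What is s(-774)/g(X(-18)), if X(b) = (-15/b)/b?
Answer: -54756/1805 ≈ -30.336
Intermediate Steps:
S = 361 (S = (-11 - 8)² = (-19)² = 361)
X(b) = -15/b²
g(k) = 361*k
s(-774)/g(X(-18)) = 507/((361*(-15/(-18)²))) = 507/((361*(-15*1/324))) = 507/((361*(-5/108))) = 507/(-1805/108) = 507*(-108/1805) = -54756/1805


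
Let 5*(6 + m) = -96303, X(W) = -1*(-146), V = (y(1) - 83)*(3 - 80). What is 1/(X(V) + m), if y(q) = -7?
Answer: -5/95603 ≈ -5.2300e-5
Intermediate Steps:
V = 6930 (V = (-7 - 83)*(3 - 80) = -90*(-77) = 6930)
X(W) = 146
m = -96333/5 (m = -6 + (⅕)*(-96303) = -6 - 96303/5 = -96333/5 ≈ -19267.)
1/(X(V) + m) = 1/(146 - 96333/5) = 1/(-95603/5) = -5/95603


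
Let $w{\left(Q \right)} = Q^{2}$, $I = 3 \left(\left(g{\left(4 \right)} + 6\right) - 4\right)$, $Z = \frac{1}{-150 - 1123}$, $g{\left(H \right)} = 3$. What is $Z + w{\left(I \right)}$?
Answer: $\frac{286424}{1273} \approx 225.0$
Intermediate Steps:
$Z = - \frac{1}{1273}$ ($Z = \frac{1}{-1273} = - \frac{1}{1273} \approx -0.00078555$)
$I = 15$ ($I = 3 \left(\left(3 + 6\right) - 4\right) = 3 \left(9 - 4\right) = 3 \cdot 5 = 15$)
$Z + w{\left(I \right)} = - \frac{1}{1273} + 15^{2} = - \frac{1}{1273} + 225 = \frac{286424}{1273}$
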